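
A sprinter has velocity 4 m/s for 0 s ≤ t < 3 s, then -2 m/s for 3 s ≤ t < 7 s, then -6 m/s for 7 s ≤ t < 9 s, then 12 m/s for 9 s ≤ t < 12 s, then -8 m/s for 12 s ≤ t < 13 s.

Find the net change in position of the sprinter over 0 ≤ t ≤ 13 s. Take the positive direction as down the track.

Displacement is the signed area under the v-t curve.
0–3 s: 4 × 3 = 12 m
3–7 s: -2 × 4 = -8 m
7–9 s: -6 × 2 = -12 m
9–12 s: 12 × 3 = 36 m
12–13 s: -8 × 1 = -8 m
Net displacement = 20 m

20 m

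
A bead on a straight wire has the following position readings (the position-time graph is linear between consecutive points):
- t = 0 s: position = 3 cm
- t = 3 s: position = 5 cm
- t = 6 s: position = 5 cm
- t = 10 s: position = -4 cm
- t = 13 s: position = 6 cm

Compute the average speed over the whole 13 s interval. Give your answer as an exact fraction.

21/13 cm/s

Average speed = (total path length)/(elapsed time); on a piecewise-linear x-t graph the path length is Σ|Δx|.
0–3 s: |Δx| = |5 − 3| = 2 cm
3–6 s: |Δx| = |5 − 5| = 0 cm
6–10 s: |Δx| = |-4 − 5| = 9 cm
10–13 s: |Δx| = |6 − -4| = 10 cm
Total path = 21 cm; average speed = 21/13 = 21/13 cm/s.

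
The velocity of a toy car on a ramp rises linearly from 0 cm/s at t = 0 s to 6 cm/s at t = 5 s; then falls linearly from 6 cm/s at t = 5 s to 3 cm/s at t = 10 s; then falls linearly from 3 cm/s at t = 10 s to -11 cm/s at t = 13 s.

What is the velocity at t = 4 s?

On 0–5 s the graph is linear from 0 to 6 cm/s: v(4) = 0 + (6 − 0)·(4 − 0)/(5 − 0) = 4.8 cm/s.

4.8 cm/s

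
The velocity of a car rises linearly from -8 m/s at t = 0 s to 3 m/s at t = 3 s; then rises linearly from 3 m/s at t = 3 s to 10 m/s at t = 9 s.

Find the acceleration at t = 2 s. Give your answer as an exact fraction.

Acceleration is the slope of the v-t graph on 0–3 s: (3 − -8)/(3 − 0) = 11/3 m/s².

11/3 m/s²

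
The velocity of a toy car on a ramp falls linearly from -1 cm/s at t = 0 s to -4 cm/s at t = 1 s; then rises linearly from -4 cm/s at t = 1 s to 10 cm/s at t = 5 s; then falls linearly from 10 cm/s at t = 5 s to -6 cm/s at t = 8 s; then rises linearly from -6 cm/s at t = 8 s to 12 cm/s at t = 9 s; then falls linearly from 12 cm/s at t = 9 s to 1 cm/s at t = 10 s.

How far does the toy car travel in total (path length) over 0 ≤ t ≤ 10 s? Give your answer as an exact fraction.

1213/28 cm

Distance (not displacement) is the total path length: add the absolute areas under v-t.
0–1 s: |½(-1 + -4)(1)| = 2.5 cm
1–5 s: v = 0 at t = 15/7 s; triangle areas 16/7 + 100/7 = 116/7 cm
5–8 s: v = 0 at t = 6.875 s; triangle areas 9.375 + 3.375 = 12.75 cm
8–9 s: v = 0 at t = 25/3 s; triangle areas 1 + 4 = 5 cm
9–10 s: |½(12 + 1)(1)| = 6.5 cm
Total distance = 1213/28 cm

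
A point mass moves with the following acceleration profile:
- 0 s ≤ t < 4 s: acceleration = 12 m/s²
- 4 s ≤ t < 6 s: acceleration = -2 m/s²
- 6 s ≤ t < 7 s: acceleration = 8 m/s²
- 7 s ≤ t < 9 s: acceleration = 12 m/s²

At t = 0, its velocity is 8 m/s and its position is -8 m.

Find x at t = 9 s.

428 m

On each constant-a segment, Δv = aΔt and Δx = v₀Δt + ½aΔt²; chain segment to segment.
0–4 s: v starts 8 m/s; Δx = 8·4 + ½·12·4² = 128 m; v ends 56 m/s.
4–6 s: v starts 56 m/s; Δx = 56·2 + ½·-2·2² = 108 m; v ends 52 m/s.
6–7 s: v starts 52 m/s; Δx = 52·1 + ½·8·1² = 56 m; v ends 60 m/s.
7–9 s: v starts 60 m/s; Δx = 60·2 + ½·12·2² = 144 m; v ends 84 m/s.
x(9) = -8 + Σ Δx = 428 m.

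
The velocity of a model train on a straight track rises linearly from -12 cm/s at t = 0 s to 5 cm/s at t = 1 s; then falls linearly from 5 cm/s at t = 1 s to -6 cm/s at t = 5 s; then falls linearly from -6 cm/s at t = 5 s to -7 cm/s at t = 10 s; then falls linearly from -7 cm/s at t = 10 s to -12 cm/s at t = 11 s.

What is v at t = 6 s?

On 5–10 s the graph is linear from -6 to -7 cm/s: v(6) = -6 + (-7 − -6)·(6 − 5)/(10 − 5) = -6.2 cm/s.

-6.2 cm/s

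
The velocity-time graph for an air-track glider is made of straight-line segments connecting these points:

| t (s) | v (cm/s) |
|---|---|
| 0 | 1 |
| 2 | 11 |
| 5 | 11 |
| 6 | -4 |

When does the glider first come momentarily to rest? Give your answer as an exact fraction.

t = 86/15 s

v changes sign on 5–6 s (from 11 to -4); the graph is linear there, so v = 0 at t = 5 + (-11)·(6 − 5)/(-4 − 11) = 86/15 s.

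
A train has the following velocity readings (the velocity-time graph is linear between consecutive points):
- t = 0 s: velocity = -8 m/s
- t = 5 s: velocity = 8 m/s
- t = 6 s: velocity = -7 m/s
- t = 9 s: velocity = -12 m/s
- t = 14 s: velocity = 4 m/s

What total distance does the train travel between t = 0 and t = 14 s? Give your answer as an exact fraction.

1159/15 m

Distance (not displacement) is the total path length: add the absolute areas under v-t.
0–5 s: v = 0 at t = 2.5 s; triangle areas 10 + 10 = 20 m
5–6 s: v = 0 at t = 83/15 s; triangle areas 32/15 + 49/30 = 113/30 m
6–9 s: |½(-7 + -12)(3)| = 28.5 m
9–14 s: v = 0 at t = 12.75 s; triangle areas 22.5 + 2.5 = 25 m
Total distance = 1159/15 m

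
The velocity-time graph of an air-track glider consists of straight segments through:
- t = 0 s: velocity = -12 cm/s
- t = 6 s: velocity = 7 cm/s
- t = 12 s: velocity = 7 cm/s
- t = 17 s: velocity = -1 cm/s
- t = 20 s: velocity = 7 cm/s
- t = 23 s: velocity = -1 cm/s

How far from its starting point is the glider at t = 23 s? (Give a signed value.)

60 cm

Net displacement equals the area under the velocity-time graph (areas below the axis count negative).
0–6 s: ½(-12 + 7)(6) = -15 cm
6–12 s: 7 × 6 = 42 cm
12–17 s: ½(7 + -1)(5) = 15 cm
17–20 s: ½(-1 + 7)(3) = 9 cm
20–23 s: ½(7 + -1)(3) = 9 cm
Net displacement = 60 cm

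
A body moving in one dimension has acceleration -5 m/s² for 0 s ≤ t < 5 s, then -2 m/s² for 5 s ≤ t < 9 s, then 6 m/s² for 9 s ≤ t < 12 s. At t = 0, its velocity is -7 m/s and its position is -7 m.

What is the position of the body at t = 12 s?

On each constant-a segment, Δv = aΔt and Δx = v₀Δt + ½aΔt²; chain segment to segment.
0–5 s: v starts -7 m/s; Δx = -7·5 + ½·-5·5² = -97.5 m; v ends -32 m/s.
5–9 s: v starts -32 m/s; Δx = -32·4 + ½·-2·4² = -144 m; v ends -40 m/s.
9–12 s: v starts -40 m/s; Δx = -40·3 + ½·6·3² = -93 m; v ends -22 m/s.
x(12) = -7 + Σ Δx = -341.5 m.

-341.5 m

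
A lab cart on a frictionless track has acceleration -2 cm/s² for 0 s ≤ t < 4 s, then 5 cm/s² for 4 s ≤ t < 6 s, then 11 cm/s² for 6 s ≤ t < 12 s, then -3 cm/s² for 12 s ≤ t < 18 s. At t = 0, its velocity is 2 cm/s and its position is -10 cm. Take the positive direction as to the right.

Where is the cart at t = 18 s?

568 cm

On each constant-a segment, Δv = aΔt and Δx = v₀Δt + ½aΔt²; chain segment to segment.
0–4 s: v starts 2 cm/s; Δx = 2·4 + ½·-2·4² = -8 cm; v ends -6 cm/s.
4–6 s: v starts -6 cm/s; Δx = -6·2 + ½·5·2² = -2 cm; v ends 4 cm/s.
6–12 s: v starts 4 cm/s; Δx = 4·6 + ½·11·6² = 222 cm; v ends 70 cm/s.
12–18 s: v starts 70 cm/s; Δx = 70·6 + ½·-3·6² = 366 cm; v ends 52 cm/s.
x(18) = -10 + Σ Δx = 568 cm.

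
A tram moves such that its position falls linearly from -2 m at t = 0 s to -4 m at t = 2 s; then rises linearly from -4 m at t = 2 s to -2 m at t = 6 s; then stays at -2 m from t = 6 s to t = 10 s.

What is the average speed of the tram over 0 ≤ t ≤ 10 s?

Average speed = (total path length)/(elapsed time); on a piecewise-linear x-t graph the path length is Σ|Δx|.
0–2 s: |Δx| = |-4 − -2| = 2 m
2–6 s: |Δx| = |-2 − -4| = 2 m
6–10 s: |Δx| = |-2 − -2| = 0 m
Total path = 4 m; average speed = 4/10 = 0.4 m/s.

0.4 m/s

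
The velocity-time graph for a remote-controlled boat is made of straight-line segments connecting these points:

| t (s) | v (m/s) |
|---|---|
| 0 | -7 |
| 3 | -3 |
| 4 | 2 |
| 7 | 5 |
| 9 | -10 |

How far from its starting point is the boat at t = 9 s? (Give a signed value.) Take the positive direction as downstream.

Net displacement equals the area under the velocity-time graph (areas below the axis count negative).
0–3 s: ½(-7 + -3)(3) = -15 m
3–4 s: ½(-3 + 2)(1) = -0.5 m
4–7 s: ½(2 + 5)(3) = 10.5 m
7–9 s: ½(5 + -10)(2) = -5 m
Net displacement = -10 m

-10 m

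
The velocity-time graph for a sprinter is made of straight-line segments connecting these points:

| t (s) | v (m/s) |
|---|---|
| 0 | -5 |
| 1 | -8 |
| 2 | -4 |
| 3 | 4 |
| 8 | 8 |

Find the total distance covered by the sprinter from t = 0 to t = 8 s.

44.5 m

Total distance travelled is ∫|v| dt — sum the magnitudes of each area piece.
0–1 s: |½(-5 + -8)(1)| = 6.5 m
1–2 s: |½(-8 + -4)(1)| = 6 m
2–3 s: v = 0 at t = 2.5 s; triangle areas 1 + 1 = 2 m
3–8 s: |½(4 + 8)(5)| = 30 m
Total distance = 44.5 m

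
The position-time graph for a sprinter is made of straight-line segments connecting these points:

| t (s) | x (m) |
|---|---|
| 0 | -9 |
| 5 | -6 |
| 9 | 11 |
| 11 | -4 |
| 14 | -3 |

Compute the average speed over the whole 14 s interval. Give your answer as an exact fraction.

18/7 m/s

Average speed = (total path length)/(elapsed time); on a piecewise-linear x-t graph the path length is Σ|Δx|.
0–5 s: |Δx| = |-6 − -9| = 3 m
5–9 s: |Δx| = |11 − -6| = 17 m
9–11 s: |Δx| = |-4 − 11| = 15 m
11–14 s: |Δx| = |-3 − -4| = 1 m
Total path = 36 m; average speed = 36/14 = 18/7 m/s.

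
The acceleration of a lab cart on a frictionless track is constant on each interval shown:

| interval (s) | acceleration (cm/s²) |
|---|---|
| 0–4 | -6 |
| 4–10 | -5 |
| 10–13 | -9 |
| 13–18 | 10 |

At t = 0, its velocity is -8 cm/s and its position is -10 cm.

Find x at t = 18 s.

On each constant-a segment, Δv = aΔt and Δx = v₀Δt + ½aΔt²; chain segment to segment.
0–4 s: v starts -8 cm/s; Δx = -8·4 + ½·-6·4² = -80 cm; v ends -32 cm/s.
4–10 s: v starts -32 cm/s; Δx = -32·6 + ½·-5·6² = -282 cm; v ends -62 cm/s.
10–13 s: v starts -62 cm/s; Δx = -62·3 + ½·-9·3² = -226.5 cm; v ends -89 cm/s.
13–18 s: v starts -89 cm/s; Δx = -89·5 + ½·10·5² = -320 cm; v ends -39 cm/s.
x(18) = -10 + Σ Δx = -918.5 cm.

-918.5 cm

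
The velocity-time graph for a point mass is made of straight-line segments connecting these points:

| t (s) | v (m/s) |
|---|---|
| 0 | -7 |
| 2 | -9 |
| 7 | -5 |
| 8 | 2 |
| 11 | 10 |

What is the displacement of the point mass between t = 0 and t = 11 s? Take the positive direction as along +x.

-34.5 m

Net displacement equals the area under the velocity-time graph (areas below the axis count negative).
0–2 s: ½(-7 + -9)(2) = -16 m
2–7 s: ½(-9 + -5)(5) = -35 m
7–8 s: ½(-5 + 2)(1) = -1.5 m
8–11 s: ½(2 + 10)(3) = 18 m
Net displacement = -34.5 m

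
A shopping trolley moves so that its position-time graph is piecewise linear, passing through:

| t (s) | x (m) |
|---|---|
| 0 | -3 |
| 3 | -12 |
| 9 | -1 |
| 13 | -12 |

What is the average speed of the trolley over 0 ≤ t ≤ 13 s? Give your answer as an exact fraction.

Average speed = (total path length)/(elapsed time); on a piecewise-linear x-t graph the path length is Σ|Δx|.
0–3 s: |Δx| = |-12 − -3| = 9 m
3–9 s: |Δx| = |-1 − -12| = 11 m
9–13 s: |Δx| = |-12 − -1| = 11 m
Total path = 31 m; average speed = 31/13 = 31/13 m/s.

31/13 m/s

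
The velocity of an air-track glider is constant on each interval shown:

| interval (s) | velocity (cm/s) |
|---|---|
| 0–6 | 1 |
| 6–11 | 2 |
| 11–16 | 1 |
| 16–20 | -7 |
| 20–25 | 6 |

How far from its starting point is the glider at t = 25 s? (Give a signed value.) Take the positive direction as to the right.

23 cm

Displacement is the signed area under the v-t curve.
0–6 s: 1 × 6 = 6 cm
6–11 s: 2 × 5 = 10 cm
11–16 s: 1 × 5 = 5 cm
16–20 s: -7 × 4 = -28 cm
20–25 s: 6 × 5 = 30 cm
Net displacement = 23 cm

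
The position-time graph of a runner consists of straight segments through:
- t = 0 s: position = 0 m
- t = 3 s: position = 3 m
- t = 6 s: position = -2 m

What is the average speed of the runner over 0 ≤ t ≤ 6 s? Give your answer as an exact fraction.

4/3 m/s

Average speed = (total path length)/(elapsed time); on a piecewise-linear x-t graph the path length is Σ|Δx|.
0–3 s: |Δx| = |3 − 0| = 3 m
3–6 s: |Δx| = |-2 − 3| = 5 m
Total path = 8 m; average speed = 8/6 = 4/3 m/s.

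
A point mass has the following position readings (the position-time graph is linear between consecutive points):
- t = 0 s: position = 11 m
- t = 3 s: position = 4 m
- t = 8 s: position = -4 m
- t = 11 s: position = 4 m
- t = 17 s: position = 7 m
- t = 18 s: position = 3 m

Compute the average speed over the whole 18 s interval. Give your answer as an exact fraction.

Average speed = (total path length)/(elapsed time); on a piecewise-linear x-t graph the path length is Σ|Δx|.
0–3 s: |Δx| = |4 − 11| = 7 m
3–8 s: |Δx| = |-4 − 4| = 8 m
8–11 s: |Δx| = |4 − -4| = 8 m
11–17 s: |Δx| = |7 − 4| = 3 m
17–18 s: |Δx| = |3 − 7| = 4 m
Total path = 30 m; average speed = 30/18 = 5/3 m/s.

5/3 m/s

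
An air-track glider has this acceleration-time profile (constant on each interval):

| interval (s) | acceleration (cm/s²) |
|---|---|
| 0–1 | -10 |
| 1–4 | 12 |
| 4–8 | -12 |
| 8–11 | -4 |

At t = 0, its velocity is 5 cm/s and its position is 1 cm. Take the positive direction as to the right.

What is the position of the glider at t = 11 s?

-1 cm

On each constant-a segment, Δv = aΔt and Δx = v₀Δt + ½aΔt²; chain segment to segment.
0–1 s: v starts 5 cm/s; Δx = 5·1 + ½·-10·1² = 0 cm; v ends -5 cm/s.
1–4 s: v starts -5 cm/s; Δx = -5·3 + ½·12·3² = 39 cm; v ends 31 cm/s.
4–8 s: v starts 31 cm/s; Δx = 31·4 + ½·-12·4² = 28 cm; v ends -17 cm/s.
8–11 s: v starts -17 cm/s; Δx = -17·3 + ½·-4·3² = -69 cm; v ends -29 cm/s.
x(11) = 1 + Σ Δx = -1 cm.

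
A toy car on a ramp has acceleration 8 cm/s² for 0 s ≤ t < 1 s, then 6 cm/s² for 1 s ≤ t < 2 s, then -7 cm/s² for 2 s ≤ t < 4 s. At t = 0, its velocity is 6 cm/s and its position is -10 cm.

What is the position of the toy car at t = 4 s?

43 cm

On each constant-a segment, Δv = aΔt and Δx = v₀Δt + ½aΔt²; chain segment to segment.
0–1 s: v starts 6 cm/s; Δx = 6·1 + ½·8·1² = 10 cm; v ends 14 cm/s.
1–2 s: v starts 14 cm/s; Δx = 14·1 + ½·6·1² = 17 cm; v ends 20 cm/s.
2–4 s: v starts 20 cm/s; Δx = 20·2 + ½·-7·2² = 26 cm; v ends 6 cm/s.
x(4) = -10 + Σ Δx = 43 cm.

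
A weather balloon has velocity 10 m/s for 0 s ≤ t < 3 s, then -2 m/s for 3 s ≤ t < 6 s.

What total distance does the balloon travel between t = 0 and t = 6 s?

36 m

Distance (not displacement) is the total path length: add the absolute areas under v-t.
0–3 s: |10| × 3 = 30 m
3–6 s: |-2| × 3 = 6 m
Total distance = 36 m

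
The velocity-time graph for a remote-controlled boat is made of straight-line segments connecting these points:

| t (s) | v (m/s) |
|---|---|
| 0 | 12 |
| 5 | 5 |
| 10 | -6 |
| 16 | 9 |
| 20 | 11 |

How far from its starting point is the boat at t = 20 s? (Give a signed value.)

Net displacement equals the area under the velocity-time graph (areas below the axis count negative).
0–5 s: ½(12 + 5)(5) = 42.5 m
5–10 s: ½(5 + -6)(5) = -2.5 m
10–16 s: ½(-6 + 9)(6) = 9 m
16–20 s: ½(9 + 11)(4) = 40 m
Net displacement = 89 m

89 m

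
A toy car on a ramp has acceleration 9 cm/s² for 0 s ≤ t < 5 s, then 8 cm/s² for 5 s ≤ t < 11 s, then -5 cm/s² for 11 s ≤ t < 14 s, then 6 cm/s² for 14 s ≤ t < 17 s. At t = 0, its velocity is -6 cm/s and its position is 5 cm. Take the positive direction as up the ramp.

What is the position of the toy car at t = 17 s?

On each constant-a segment, Δv = aΔt and Δx = v₀Δt + ½aΔt²; chain segment to segment.
0–5 s: v starts -6 cm/s; Δx = -6·5 + ½·9·5² = 82.5 cm; v ends 39 cm/s.
5–11 s: v starts 39 cm/s; Δx = 39·6 + ½·8·6² = 378 cm; v ends 87 cm/s.
11–14 s: v starts 87 cm/s; Δx = 87·3 + ½·-5·3² = 238.5 cm; v ends 72 cm/s.
14–17 s: v starts 72 cm/s; Δx = 72·3 + ½·6·3² = 243 cm; v ends 90 cm/s.
x(17) = 5 + Σ Δx = 947 cm.

947 cm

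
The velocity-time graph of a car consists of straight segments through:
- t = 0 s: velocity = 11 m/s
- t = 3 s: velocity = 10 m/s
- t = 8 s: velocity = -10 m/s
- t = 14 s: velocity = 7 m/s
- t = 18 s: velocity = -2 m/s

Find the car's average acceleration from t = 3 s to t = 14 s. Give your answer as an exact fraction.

Average acceleration = Δv/Δt = (7 − 10)/(14 − 3) = -3/11 m/s².

-3/11 m/s²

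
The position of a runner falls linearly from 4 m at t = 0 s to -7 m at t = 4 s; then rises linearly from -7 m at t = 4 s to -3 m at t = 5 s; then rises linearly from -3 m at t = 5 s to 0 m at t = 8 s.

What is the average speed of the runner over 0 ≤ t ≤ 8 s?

2.25 m/s

Average speed = (total path length)/(elapsed time); on a piecewise-linear x-t graph the path length is Σ|Δx|.
0–4 s: |Δx| = |-7 − 4| = 11 m
4–5 s: |Δx| = |-3 − -7| = 4 m
5–8 s: |Δx| = |0 − -3| = 3 m
Total path = 18 m; average speed = 18/8 = 2.25 m/s.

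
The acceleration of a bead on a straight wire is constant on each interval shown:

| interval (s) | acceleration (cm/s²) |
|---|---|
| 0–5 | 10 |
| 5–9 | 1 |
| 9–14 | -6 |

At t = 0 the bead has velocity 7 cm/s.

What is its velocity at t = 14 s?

Δv equals the area under the a-t graph; then v = v₀ + Δv.
0–5 s: 10 × 5 = 50 cm/s
5–9 s: 1 × 4 = 4 cm/s
9–14 s: -6 × 5 = -30 cm/s
Δv = 24 cm/s, so v(14) = 7 + (24) = 31 cm/s.

31 cm/s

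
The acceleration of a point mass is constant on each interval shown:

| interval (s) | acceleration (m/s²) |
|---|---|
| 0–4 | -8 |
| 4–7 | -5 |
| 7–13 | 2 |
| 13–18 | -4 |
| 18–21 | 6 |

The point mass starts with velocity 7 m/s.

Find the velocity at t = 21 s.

Δv equals the area under the a-t graph; then v = v₀ + Δv.
0–4 s: -8 × 4 = -32 m/s
4–7 s: -5 × 3 = -15 m/s
7–13 s: 2 × 6 = 12 m/s
13–18 s: -4 × 5 = -20 m/s
18–21 s: 6 × 3 = 18 m/s
Δv = -37 m/s, so v(21) = 7 + (-37) = -30 m/s.

-30 m/s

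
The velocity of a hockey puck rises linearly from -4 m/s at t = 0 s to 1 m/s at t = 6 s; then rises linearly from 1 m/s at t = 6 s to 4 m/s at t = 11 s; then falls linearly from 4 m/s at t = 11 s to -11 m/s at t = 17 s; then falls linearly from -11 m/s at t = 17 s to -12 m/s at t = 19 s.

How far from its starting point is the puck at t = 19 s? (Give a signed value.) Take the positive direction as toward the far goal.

-40.5 m

Net displacement equals the area under the velocity-time graph (areas below the axis count negative).
0–6 s: ½(-4 + 1)(6) = -9 m
6–11 s: ½(1 + 4)(5) = 12.5 m
11–17 s: ½(4 + -11)(6) = -21 m
17–19 s: ½(-11 + -12)(2) = -23 m
Net displacement = -40.5 m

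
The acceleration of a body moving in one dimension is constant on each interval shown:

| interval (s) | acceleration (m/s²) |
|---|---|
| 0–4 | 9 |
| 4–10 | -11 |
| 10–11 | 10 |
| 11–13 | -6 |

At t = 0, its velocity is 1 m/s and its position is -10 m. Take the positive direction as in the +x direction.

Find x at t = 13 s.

16 m

On each constant-a segment, Δv = aΔt and Δx = v₀Δt + ½aΔt²; chain segment to segment.
0–4 s: v starts 1 m/s; Δx = 1·4 + ½·9·4² = 76 m; v ends 37 m/s.
4–10 s: v starts 37 m/s; Δx = 37·6 + ½·-11·6² = 24 m; v ends -29 m/s.
10–11 s: v starts -29 m/s; Δx = -29·1 + ½·10·1² = -24 m; v ends -19 m/s.
11–13 s: v starts -19 m/s; Δx = -19·2 + ½·-6·2² = -50 m; v ends -31 m/s.
x(13) = -10 + Σ Δx = 16 m.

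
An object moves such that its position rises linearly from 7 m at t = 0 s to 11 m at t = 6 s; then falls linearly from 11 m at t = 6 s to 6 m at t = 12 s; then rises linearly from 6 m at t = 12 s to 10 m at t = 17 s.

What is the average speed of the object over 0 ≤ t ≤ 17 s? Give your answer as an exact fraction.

13/17 m/s

Average speed = (total path length)/(elapsed time); on a piecewise-linear x-t graph the path length is Σ|Δx|.
0–6 s: |Δx| = |11 − 7| = 4 m
6–12 s: |Δx| = |6 − 11| = 5 m
12–17 s: |Δx| = |10 − 6| = 4 m
Total path = 13 m; average speed = 13/17 = 13/17 m/s.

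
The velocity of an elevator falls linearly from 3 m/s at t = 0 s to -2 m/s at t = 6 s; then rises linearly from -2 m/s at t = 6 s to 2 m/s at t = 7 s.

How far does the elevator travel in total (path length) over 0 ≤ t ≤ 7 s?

Distance (not displacement) is the total path length: add the absolute areas under v-t.
0–6 s: v = 0 at t = 3.6 s; triangle areas 5.4 + 2.4 = 7.8 m
6–7 s: v = 0 at t = 6.5 s; triangle areas 0.5 + 0.5 = 1 m
Total distance = 8.8 m

8.8 m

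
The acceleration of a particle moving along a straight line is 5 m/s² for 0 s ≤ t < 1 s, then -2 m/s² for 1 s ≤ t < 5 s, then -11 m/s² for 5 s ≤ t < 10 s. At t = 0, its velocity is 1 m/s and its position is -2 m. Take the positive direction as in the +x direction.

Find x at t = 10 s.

-138 m

On each constant-a segment, Δv = aΔt and Δx = v₀Δt + ½aΔt²; chain segment to segment.
0–1 s: v starts 1 m/s; Δx = 1·1 + ½·5·1² = 3.5 m; v ends 6 m/s.
1–5 s: v starts 6 m/s; Δx = 6·4 + ½·-2·4² = 8 m; v ends -2 m/s.
5–10 s: v starts -2 m/s; Δx = -2·5 + ½·-11·5² = -147.5 m; v ends -57 m/s.
x(10) = -2 + Σ Δx = -138 m.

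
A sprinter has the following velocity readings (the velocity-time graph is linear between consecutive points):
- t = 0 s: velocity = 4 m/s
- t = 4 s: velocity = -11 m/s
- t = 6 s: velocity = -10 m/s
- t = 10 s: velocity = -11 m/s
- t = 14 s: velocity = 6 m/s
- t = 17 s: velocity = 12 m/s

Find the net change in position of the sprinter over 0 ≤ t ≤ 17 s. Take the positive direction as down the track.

-60 m

Net displacement equals the area under the velocity-time graph (areas below the axis count negative).
0–4 s: ½(4 + -11)(4) = -14 m
4–6 s: ½(-11 + -10)(2) = -21 m
6–10 s: ½(-10 + -11)(4) = -42 m
10–14 s: ½(-11 + 6)(4) = -10 m
14–17 s: ½(6 + 12)(3) = 27 m
Net displacement = -60 m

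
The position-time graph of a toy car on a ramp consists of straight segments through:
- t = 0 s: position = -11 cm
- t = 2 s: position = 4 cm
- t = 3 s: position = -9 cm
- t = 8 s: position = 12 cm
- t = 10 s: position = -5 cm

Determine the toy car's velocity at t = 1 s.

Velocity is the slope of the x-t graph on 0–2 s: (4 − -11)/(2 − 0) = 7.5 cm/s.

7.5 cm/s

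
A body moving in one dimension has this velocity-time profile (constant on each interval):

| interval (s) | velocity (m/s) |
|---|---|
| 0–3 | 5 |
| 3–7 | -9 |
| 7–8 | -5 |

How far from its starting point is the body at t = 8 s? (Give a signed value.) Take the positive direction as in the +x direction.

Net displacement equals the area under the velocity-time graph (areas below the axis count negative).
0–3 s: 5 × 3 = 15 m
3–7 s: -9 × 4 = -36 m
7–8 s: -5 × 1 = -5 m
Net displacement = -26 m

-26 m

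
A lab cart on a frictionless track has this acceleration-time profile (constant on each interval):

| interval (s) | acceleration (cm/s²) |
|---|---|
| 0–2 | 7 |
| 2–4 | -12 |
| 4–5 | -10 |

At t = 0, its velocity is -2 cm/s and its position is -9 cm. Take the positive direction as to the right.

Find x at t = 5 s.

On each constant-a segment, Δv = aΔt and Δx = v₀Δt + ½aΔt²; chain segment to segment.
0–2 s: v starts -2 cm/s; Δx = -2·2 + ½·7·2² = 10 cm; v ends 12 cm/s.
2–4 s: v starts 12 cm/s; Δx = 12·2 + ½·-12·2² = 0 cm; v ends -12 cm/s.
4–5 s: v starts -12 cm/s; Δx = -12·1 + ½·-10·1² = -17 cm; v ends -22 cm/s.
x(5) = -9 + Σ Δx = -16 cm.

-16 cm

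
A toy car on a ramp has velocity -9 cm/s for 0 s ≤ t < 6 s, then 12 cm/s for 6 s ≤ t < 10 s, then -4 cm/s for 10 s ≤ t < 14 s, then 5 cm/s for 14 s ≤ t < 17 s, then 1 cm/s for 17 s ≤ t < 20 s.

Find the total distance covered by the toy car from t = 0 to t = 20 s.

136 cm

Distance (not displacement) is the total path length: add the absolute areas under v-t.
0–6 s: |-9| × 6 = 54 cm
6–10 s: |12| × 4 = 48 cm
10–14 s: |-4| × 4 = 16 cm
14–17 s: |5| × 3 = 15 cm
17–20 s: |1| × 3 = 3 cm
Total distance = 136 cm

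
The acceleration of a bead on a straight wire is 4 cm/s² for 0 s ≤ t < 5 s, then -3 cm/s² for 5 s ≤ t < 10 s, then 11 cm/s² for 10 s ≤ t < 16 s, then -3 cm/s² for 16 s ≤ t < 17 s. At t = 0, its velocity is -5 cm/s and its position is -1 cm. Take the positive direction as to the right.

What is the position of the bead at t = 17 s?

324 cm

On each constant-a segment, Δv = aΔt and Δx = v₀Δt + ½aΔt²; chain segment to segment.
0–5 s: v starts -5 cm/s; Δx = -5·5 + ½·4·5² = 25 cm; v ends 15 cm/s.
5–10 s: v starts 15 cm/s; Δx = 15·5 + ½·-3·5² = 37.5 cm; v ends 0 cm/s.
10–16 s: v starts 0 cm/s; Δx = 0·6 + ½·11·6² = 198 cm; v ends 66 cm/s.
16–17 s: v starts 66 cm/s; Δx = 66·1 + ½·-3·1² = 64.5 cm; v ends 63 cm/s.
x(17) = -1 + Σ Δx = 324 cm.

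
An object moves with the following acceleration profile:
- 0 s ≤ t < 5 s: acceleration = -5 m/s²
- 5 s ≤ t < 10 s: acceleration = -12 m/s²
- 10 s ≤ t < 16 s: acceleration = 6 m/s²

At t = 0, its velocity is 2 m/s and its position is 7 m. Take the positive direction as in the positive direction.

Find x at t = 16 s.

On each constant-a segment, Δv = aΔt and Δx = v₀Δt + ½aΔt²; chain segment to segment.
0–5 s: v starts 2 m/s; Δx = 2·5 + ½·-5·5² = -52.5 m; v ends -23 m/s.
5–10 s: v starts -23 m/s; Δx = -23·5 + ½·-12·5² = -265 m; v ends -83 m/s.
10–16 s: v starts -83 m/s; Δx = -83·6 + ½·6·6² = -390 m; v ends -47 m/s.
x(16) = 7 + Σ Δx = -700.5 m.

-700.5 m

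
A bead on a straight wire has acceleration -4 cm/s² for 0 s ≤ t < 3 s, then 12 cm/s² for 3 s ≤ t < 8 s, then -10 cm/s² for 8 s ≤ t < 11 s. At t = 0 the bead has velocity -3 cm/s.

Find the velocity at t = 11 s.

15 cm/s

Δv equals the area under the a-t graph; then v = v₀ + Δv.
0–3 s: -4 × 3 = -12 cm/s
3–8 s: 12 × 5 = 60 cm/s
8–11 s: -10 × 3 = -30 cm/s
Δv = 18 cm/s, so v(11) = -3 + (18) = 15 cm/s.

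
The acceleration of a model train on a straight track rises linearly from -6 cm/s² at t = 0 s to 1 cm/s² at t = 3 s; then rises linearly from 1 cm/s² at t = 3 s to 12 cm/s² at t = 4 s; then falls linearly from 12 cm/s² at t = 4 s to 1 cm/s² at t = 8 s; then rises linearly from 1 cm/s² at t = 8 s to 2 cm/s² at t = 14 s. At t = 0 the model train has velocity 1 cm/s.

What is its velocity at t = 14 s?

Δv equals the area under the a-t graph; then v = v₀ + Δv.
0–3 s: ½(-6 + 1)(3) = -7.5 cm/s
3–4 s: ½(1 + 12)(1) = 6.5 cm/s
4–8 s: ½(12 + 1)(4) = 26 cm/s
8–14 s: ½(1 + 2)(6) = 9 cm/s
Δv = 34 cm/s, so v(14) = 1 + (34) = 35 cm/s.

35 cm/s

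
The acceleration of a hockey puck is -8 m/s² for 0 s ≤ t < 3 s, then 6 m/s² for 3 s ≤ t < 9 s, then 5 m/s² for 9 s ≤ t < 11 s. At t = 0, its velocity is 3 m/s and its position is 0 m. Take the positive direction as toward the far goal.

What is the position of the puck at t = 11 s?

-5 m

On each constant-a segment, Δv = aΔt and Δx = v₀Δt + ½aΔt²; chain segment to segment.
0–3 s: v starts 3 m/s; Δx = 3·3 + ½·-8·3² = -27 m; v ends -21 m/s.
3–9 s: v starts -21 m/s; Δx = -21·6 + ½·6·6² = -18 m; v ends 15 m/s.
9–11 s: v starts 15 m/s; Δx = 15·2 + ½·5·2² = 40 m; v ends 25 m/s.
x(11) = 0 + Σ Δx = -5 m.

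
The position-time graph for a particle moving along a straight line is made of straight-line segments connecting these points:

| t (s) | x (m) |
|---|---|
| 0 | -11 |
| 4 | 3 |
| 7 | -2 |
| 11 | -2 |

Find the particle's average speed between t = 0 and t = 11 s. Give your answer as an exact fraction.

19/11 m/s

Average speed = (total path length)/(elapsed time); on a piecewise-linear x-t graph the path length is Σ|Δx|.
0–4 s: |Δx| = |3 − -11| = 14 m
4–7 s: |Δx| = |-2 − 3| = 5 m
7–11 s: |Δx| = |-2 − -2| = 0 m
Total path = 19 m; average speed = 19/11 = 19/11 m/s.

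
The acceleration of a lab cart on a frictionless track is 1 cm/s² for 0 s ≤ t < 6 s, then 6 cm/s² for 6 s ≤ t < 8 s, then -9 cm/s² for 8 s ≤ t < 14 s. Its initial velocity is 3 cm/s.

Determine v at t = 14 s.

-33 cm/s

Δv equals the area under the a-t graph; then v = v₀ + Δv.
0–6 s: 1 × 6 = 6 cm/s
6–8 s: 6 × 2 = 12 cm/s
8–14 s: -9 × 6 = -54 cm/s
Δv = -36 cm/s, so v(14) = 3 + (-36) = -33 cm/s.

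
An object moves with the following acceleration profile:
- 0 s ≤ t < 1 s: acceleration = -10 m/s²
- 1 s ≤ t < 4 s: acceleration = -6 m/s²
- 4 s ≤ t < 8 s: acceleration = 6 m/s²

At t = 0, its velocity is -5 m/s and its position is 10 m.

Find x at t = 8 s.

On each constant-a segment, Δv = aΔt and Δx = v₀Δt + ½aΔt²; chain segment to segment.
0–1 s: v starts -5 m/s; Δx = -5·1 + ½·-10·1² = -10 m; v ends -15 m/s.
1–4 s: v starts -15 m/s; Δx = -15·3 + ½·-6·3² = -72 m; v ends -33 m/s.
4–8 s: v starts -33 m/s; Δx = -33·4 + ½·6·4² = -84 m; v ends -9 m/s.
x(8) = 10 + Σ Δx = -156 m.

-156 m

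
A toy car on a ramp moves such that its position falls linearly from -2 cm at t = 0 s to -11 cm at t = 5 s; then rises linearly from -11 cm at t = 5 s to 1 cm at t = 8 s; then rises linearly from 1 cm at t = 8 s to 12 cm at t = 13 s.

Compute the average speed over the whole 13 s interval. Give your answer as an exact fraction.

32/13 cm/s

Average speed = (total path length)/(elapsed time); on a piecewise-linear x-t graph the path length is Σ|Δx|.
0–5 s: |Δx| = |-11 − -2| = 9 cm
5–8 s: |Δx| = |1 − -11| = 12 cm
8–13 s: |Δx| = |12 − 1| = 11 cm
Total path = 32 cm; average speed = 32/13 = 32/13 cm/s.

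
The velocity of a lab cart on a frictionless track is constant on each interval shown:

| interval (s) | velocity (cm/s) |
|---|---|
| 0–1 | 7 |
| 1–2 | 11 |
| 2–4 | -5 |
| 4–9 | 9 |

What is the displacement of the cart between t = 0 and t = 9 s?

53 cm

Displacement is the signed area under the v-t curve.
0–1 s: 7 × 1 = 7 cm
1–2 s: 11 × 1 = 11 cm
2–4 s: -5 × 2 = -10 cm
4–9 s: 9 × 5 = 45 cm
Net displacement = 53 cm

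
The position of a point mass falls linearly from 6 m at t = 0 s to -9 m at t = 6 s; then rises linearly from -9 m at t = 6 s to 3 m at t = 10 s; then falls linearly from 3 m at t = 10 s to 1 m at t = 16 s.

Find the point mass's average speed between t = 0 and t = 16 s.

Average speed = (total path length)/(elapsed time); on a piecewise-linear x-t graph the path length is Σ|Δx|.
0–6 s: |Δx| = |-9 − 6| = 15 m
6–10 s: |Δx| = |3 − -9| = 12 m
10–16 s: |Δx| = |1 − 3| = 2 m
Total path = 29 m; average speed = 29/16 = 1.8125 m/s.

1.8125 m/s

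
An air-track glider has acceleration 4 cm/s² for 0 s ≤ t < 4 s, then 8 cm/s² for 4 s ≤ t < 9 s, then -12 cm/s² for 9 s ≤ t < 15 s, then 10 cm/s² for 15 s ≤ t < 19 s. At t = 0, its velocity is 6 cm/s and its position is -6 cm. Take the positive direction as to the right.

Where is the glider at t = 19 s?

456 cm

On each constant-a segment, Δv = aΔt and Δx = v₀Δt + ½aΔt²; chain segment to segment.
0–4 s: v starts 6 cm/s; Δx = 6·4 + ½·4·4² = 56 cm; v ends 22 cm/s.
4–9 s: v starts 22 cm/s; Δx = 22·5 + ½·8·5² = 210 cm; v ends 62 cm/s.
9–15 s: v starts 62 cm/s; Δx = 62·6 + ½·-12·6² = 156 cm; v ends -10 cm/s.
15–19 s: v starts -10 cm/s; Δx = -10·4 + ½·10·4² = 40 cm; v ends 30 cm/s.
x(19) = -6 + Σ Δx = 456 cm.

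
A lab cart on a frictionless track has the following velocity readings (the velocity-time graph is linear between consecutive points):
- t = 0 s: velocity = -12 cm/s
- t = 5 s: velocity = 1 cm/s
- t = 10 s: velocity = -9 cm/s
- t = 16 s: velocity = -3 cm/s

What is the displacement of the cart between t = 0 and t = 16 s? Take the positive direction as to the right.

Net displacement equals the area under the velocity-time graph (areas below the axis count negative).
0–5 s: ½(-12 + 1)(5) = -27.5 cm
5–10 s: ½(1 + -9)(5) = -20 cm
10–16 s: ½(-9 + -3)(6) = -36 cm
Net displacement = -83.5 cm

-83.5 cm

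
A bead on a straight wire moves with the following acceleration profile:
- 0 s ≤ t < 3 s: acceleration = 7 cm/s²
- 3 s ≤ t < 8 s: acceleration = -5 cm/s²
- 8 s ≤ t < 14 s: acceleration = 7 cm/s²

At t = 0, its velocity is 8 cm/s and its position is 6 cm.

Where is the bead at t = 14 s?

On each constant-a segment, Δv = aΔt and Δx = v₀Δt + ½aΔt²; chain segment to segment.
0–3 s: v starts 8 cm/s; Δx = 8·3 + ½·7·3² = 55.5 cm; v ends 29 cm/s.
3–8 s: v starts 29 cm/s; Δx = 29·5 + ½·-5·5² = 82.5 cm; v ends 4 cm/s.
8–14 s: v starts 4 cm/s; Δx = 4·6 + ½·7·6² = 150 cm; v ends 46 cm/s.
x(14) = 6 + Σ Δx = 294 cm.

294 cm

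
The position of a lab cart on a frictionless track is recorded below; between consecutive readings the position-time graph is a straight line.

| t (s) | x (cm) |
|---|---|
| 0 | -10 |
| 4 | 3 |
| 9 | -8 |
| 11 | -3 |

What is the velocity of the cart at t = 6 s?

-2.2 cm/s

Velocity is the slope of the x-t graph on 4–9 s: (-8 − 3)/(9 − 4) = -2.2 cm/s.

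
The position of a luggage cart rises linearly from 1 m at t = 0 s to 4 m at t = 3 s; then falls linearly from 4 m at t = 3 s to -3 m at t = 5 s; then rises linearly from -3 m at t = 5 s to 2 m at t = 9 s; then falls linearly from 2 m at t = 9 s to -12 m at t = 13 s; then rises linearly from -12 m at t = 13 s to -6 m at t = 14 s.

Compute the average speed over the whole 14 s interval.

Average speed = (total path length)/(elapsed time); on a piecewise-linear x-t graph the path length is Σ|Δx|.
0–3 s: |Δx| = |4 − 1| = 3 m
3–5 s: |Δx| = |-3 − 4| = 7 m
5–9 s: |Δx| = |2 − -3| = 5 m
9–13 s: |Δx| = |-12 − 2| = 14 m
13–14 s: |Δx| = |-6 − -12| = 6 m
Total path = 35 m; average speed = 35/14 = 2.5 m/s.

2.5 m/s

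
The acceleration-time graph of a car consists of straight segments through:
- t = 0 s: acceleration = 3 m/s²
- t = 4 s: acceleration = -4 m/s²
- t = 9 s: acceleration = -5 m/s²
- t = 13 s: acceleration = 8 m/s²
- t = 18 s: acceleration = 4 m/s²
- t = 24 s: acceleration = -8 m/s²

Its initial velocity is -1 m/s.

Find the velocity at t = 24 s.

Δv equals the area under the a-t graph; then v = v₀ + Δv.
0–4 s: ½(3 + -4)(4) = -2 m/s
4–9 s: ½(-4 + -5)(5) = -22.5 m/s
9–13 s: ½(-5 + 8)(4) = 6 m/s
13–18 s: ½(8 + 4)(5) = 30 m/s
18–24 s: ½(4 + -8)(6) = -12 m/s
Δv = -0.5 m/s, so v(24) = -1 + (-0.5) = -1.5 m/s.

-1.5 m/s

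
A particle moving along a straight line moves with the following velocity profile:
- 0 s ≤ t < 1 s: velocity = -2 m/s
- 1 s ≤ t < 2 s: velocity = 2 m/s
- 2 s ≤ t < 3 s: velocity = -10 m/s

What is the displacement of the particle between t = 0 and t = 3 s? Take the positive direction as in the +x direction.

-10 m

Net displacement equals the area under the velocity-time graph (areas below the axis count negative).
0–1 s: -2 × 1 = -2 m
1–2 s: 2 × 1 = 2 m
2–3 s: -10 × 1 = -10 m
Net displacement = -10 m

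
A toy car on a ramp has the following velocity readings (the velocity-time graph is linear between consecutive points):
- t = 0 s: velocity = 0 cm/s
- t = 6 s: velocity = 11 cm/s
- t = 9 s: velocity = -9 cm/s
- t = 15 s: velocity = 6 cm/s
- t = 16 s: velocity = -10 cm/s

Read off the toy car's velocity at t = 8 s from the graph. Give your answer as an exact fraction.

-7/3 cm/s

On 6–9 s the graph is linear from 11 to -9 cm/s: v(8) = 11 + (-9 − 11)·(8 − 6)/(9 − 6) = -7/3 cm/s.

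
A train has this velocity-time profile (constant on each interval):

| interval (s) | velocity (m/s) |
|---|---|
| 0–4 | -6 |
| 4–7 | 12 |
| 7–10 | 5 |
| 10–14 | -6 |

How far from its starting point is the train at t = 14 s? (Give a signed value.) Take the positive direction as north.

3 m

Displacement is the signed area under the v-t curve.
0–4 s: -6 × 4 = -24 m
4–7 s: 12 × 3 = 36 m
7–10 s: 5 × 3 = 15 m
10–14 s: -6 × 4 = -24 m
Net displacement = 3 m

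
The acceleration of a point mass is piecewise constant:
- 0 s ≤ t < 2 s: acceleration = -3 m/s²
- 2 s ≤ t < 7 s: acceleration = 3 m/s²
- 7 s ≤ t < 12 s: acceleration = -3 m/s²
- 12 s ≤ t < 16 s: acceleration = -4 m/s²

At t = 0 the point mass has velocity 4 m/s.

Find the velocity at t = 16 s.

-18 m/s

Δv equals the area under the a-t graph; then v = v₀ + Δv.
0–2 s: -3 × 2 = -6 m/s
2–7 s: 3 × 5 = 15 m/s
7–12 s: -3 × 5 = -15 m/s
12–16 s: -4 × 4 = -16 m/s
Δv = -22 m/s, so v(16) = 4 + (-22) = -18 m/s.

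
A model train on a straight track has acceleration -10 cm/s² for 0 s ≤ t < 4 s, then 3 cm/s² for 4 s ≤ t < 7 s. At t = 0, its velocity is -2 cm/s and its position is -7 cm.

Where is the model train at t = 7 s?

-207.5 cm

On each constant-a segment, Δv = aΔt and Δx = v₀Δt + ½aΔt²; chain segment to segment.
0–4 s: v starts -2 cm/s; Δx = -2·4 + ½·-10·4² = -88 cm; v ends -42 cm/s.
4–7 s: v starts -42 cm/s; Δx = -42·3 + ½·3·3² = -112.5 cm; v ends -33 cm/s.
x(7) = -7 + Σ Δx = -207.5 cm.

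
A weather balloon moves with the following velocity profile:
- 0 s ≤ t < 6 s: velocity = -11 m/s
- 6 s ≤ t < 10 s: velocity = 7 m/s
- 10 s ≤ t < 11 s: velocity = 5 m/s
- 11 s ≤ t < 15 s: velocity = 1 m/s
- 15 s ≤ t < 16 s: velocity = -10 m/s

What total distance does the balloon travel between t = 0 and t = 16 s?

113 m

Distance (not displacement) is the total path length: add the absolute areas under v-t.
0–6 s: |-11| × 6 = 66 m
6–10 s: |7| × 4 = 28 m
10–11 s: |5| × 1 = 5 m
11–15 s: |1| × 4 = 4 m
15–16 s: |-10| × 1 = 10 m
Total distance = 113 m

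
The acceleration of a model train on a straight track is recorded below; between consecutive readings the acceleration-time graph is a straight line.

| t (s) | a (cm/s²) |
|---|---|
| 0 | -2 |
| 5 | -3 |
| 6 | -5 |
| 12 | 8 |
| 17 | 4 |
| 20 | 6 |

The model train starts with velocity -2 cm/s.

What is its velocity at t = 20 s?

35.5 cm/s

Δv equals the area under the a-t graph; then v = v₀ + Δv.
0–5 s: ½(-2 + -3)(5) = -12.5 cm/s
5–6 s: ½(-3 + -5)(1) = -4 cm/s
6–12 s: ½(-5 + 8)(6) = 9 cm/s
12–17 s: ½(8 + 4)(5) = 30 cm/s
17–20 s: ½(4 + 6)(3) = 15 cm/s
Δv = 37.5 cm/s, so v(20) = -2 + (37.5) = 35.5 cm/s.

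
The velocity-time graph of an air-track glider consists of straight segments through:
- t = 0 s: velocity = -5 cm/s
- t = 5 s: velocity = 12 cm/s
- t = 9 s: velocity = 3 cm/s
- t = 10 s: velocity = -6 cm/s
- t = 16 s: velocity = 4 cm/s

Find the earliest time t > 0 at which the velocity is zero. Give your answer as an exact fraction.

t = 25/17 s

v changes sign on 0–5 s (from -5 to 12); the graph is linear there, so v = 0 at t = 0 + (5)·(5 − 0)/(12 − -5) = 25/17 s.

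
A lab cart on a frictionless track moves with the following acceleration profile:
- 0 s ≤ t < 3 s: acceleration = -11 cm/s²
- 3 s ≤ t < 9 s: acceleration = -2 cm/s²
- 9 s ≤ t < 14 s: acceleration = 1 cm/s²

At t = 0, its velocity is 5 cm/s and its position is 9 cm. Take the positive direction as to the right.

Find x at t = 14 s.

On each constant-a segment, Δv = aΔt and Δx = v₀Δt + ½aΔt²; chain segment to segment.
0–3 s: v starts 5 cm/s; Δx = 5·3 + ½·-11·3² = -34.5 cm; v ends -28 cm/s.
3–9 s: v starts -28 cm/s; Δx = -28·6 + ½·-2·6² = -204 cm; v ends -40 cm/s.
9–14 s: v starts -40 cm/s; Δx = -40·5 + ½·1·5² = -187.5 cm; v ends -35 cm/s.
x(14) = 9 + Σ Δx = -417 cm.

-417 cm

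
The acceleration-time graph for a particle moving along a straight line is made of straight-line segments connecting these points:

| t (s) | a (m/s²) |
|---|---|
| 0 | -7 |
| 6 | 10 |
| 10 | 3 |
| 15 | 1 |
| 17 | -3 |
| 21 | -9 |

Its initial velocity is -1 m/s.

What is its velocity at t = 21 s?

Δv equals the area under the a-t graph; then v = v₀ + Δv.
0–6 s: ½(-7 + 10)(6) = 9 m/s
6–10 s: ½(10 + 3)(4) = 26 m/s
10–15 s: ½(3 + 1)(5) = 10 m/s
15–17 s: ½(1 + -3)(2) = -2 m/s
17–21 s: ½(-3 + -9)(4) = -24 m/s
Δv = 19 m/s, so v(21) = -1 + (19) = 18 m/s.

18 m/s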